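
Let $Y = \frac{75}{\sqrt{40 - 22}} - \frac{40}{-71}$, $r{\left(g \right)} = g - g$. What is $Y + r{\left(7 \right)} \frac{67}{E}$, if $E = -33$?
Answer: $\frac{40}{71} + \frac{25 \sqrt{2}}{2} \approx 18.241$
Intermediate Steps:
$r{\left(g \right)} = 0$
$Y = \frac{40}{71} + \frac{25 \sqrt{2}}{2}$ ($Y = \frac{75}{\sqrt{18}} - - \frac{40}{71} = \frac{75}{3 \sqrt{2}} + \frac{40}{71} = 75 \frac{\sqrt{2}}{6} + \frac{40}{71} = \frac{25 \sqrt{2}}{2} + \frac{40}{71} = \frac{40}{71} + \frac{25 \sqrt{2}}{2} \approx 18.241$)
$Y + r{\left(7 \right)} \frac{67}{E} = \left(\frac{40}{71} + \frac{25 \sqrt{2}}{2}\right) + 0 \frac{67}{-33} = \left(\frac{40}{71} + \frac{25 \sqrt{2}}{2}\right) + 0 \cdot 67 \left(- \frac{1}{33}\right) = \left(\frac{40}{71} + \frac{25 \sqrt{2}}{2}\right) + 0 \left(- \frac{67}{33}\right) = \left(\frac{40}{71} + \frac{25 \sqrt{2}}{2}\right) + 0 = \frac{40}{71} + \frac{25 \sqrt{2}}{2}$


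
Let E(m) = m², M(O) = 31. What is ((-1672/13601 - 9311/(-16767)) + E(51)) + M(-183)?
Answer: 600320853631/228047967 ≈ 2632.4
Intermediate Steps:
((-1672/13601 - 9311/(-16767)) + E(51)) + M(-183) = ((-1672/13601 - 9311/(-16767)) + 51²) + 31 = ((-1672*1/13601 - 9311*(-1/16767)) + 2601) + 31 = ((-1672/13601 + 9311/16767) + 2601) + 31 = (98604487/228047967 + 2601) + 31 = 593251366654/228047967 + 31 = 600320853631/228047967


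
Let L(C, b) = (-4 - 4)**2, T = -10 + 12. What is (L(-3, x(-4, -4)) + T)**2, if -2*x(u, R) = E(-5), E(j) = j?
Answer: 4356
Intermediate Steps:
x(u, R) = 5/2 (x(u, R) = -1/2*(-5) = 5/2)
T = 2
L(C, b) = 64 (L(C, b) = (-8)**2 = 64)
(L(-3, x(-4, -4)) + T)**2 = (64 + 2)**2 = 66**2 = 4356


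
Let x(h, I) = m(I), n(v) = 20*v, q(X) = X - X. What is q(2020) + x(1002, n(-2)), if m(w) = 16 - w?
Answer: 56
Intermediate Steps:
q(X) = 0
x(h, I) = 16 - I
q(2020) + x(1002, n(-2)) = 0 + (16 - 20*(-2)) = 0 + (16 - 1*(-40)) = 0 + (16 + 40) = 0 + 56 = 56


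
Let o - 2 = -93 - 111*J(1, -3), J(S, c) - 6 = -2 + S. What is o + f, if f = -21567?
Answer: -22213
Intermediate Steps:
J(S, c) = 4 + S (J(S, c) = 6 + (-2 + S) = 4 + S)
o = -646 (o = 2 + (-93 - 111*(4 + 1)) = 2 + (-93 - 111*5) = 2 + (-93 - 555) = 2 - 648 = -646)
o + f = -646 - 21567 = -22213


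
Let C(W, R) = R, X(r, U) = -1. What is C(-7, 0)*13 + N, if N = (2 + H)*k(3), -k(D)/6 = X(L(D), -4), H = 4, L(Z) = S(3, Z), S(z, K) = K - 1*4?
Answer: 36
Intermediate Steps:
S(z, K) = -4 + K (S(z, K) = K - 4 = -4 + K)
L(Z) = -4 + Z
k(D) = 6 (k(D) = -6*(-1) = 6)
N = 36 (N = (2 + 4)*6 = 6*6 = 36)
C(-7, 0)*13 + N = 0*13 + 36 = 0 + 36 = 36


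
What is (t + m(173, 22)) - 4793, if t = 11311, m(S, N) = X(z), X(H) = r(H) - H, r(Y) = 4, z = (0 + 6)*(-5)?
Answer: 6552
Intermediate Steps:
z = -30 (z = 6*(-5) = -30)
X(H) = 4 - H
m(S, N) = 34 (m(S, N) = 4 - 1*(-30) = 4 + 30 = 34)
(t + m(173, 22)) - 4793 = (11311 + 34) - 4793 = 11345 - 4793 = 6552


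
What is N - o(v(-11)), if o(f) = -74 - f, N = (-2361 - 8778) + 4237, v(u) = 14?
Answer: -6814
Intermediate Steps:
N = -6902 (N = -11139 + 4237 = -6902)
N - o(v(-11)) = -6902 - (-74 - 1*14) = -6902 - (-74 - 14) = -6902 - 1*(-88) = -6902 + 88 = -6814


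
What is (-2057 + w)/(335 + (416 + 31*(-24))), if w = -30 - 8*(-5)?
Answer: -2047/7 ≈ -292.43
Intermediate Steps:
w = 10 (w = -30 + 40 = 10)
(-2057 + w)/(335 + (416 + 31*(-24))) = (-2057 + 10)/(335 + (416 + 31*(-24))) = -2047/(335 + (416 - 744)) = -2047/(335 - 328) = -2047/7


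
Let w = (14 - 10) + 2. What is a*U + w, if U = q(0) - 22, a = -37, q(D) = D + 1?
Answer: 783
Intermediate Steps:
q(D) = 1 + D
w = 6 (w = 4 + 2 = 6)
U = -21 (U = (1 + 0) - 22 = 1 - 22 = -21)
a*U + w = -37*(-21) + 6 = 777 + 6 = 783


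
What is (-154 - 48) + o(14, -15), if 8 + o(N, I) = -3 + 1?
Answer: -212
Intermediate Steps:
o(N, I) = -10 (o(N, I) = -8 + (-3 + 1) = -8 - 2 = -10)
(-154 - 48) + o(14, -15) = (-154 - 48) - 10 = -202 - 10 = -212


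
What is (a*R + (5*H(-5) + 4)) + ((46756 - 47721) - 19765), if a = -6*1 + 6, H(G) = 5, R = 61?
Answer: -20701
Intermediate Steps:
a = 0 (a = -6 + 6 = 0)
(a*R + (5*H(-5) + 4)) + ((46756 - 47721) - 19765) = (0*61 + (5*5 + 4)) + ((46756 - 47721) - 19765) = (0 + (25 + 4)) + (-965 - 19765) = (0 + 29) - 20730 = 29 - 20730 = -20701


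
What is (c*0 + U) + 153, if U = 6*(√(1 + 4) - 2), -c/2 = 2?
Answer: 141 + 6*√5 ≈ 154.42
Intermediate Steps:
c = -4 (c = -2*2 = -4)
U = -12 + 6*√5 (U = 6*(√5 - 2) = 6*(-2 + √5) = -12 + 6*√5 ≈ 1.4164)
(c*0 + U) + 153 = (-4*0 + (-12 + 6*√5)) + 153 = (0 + (-12 + 6*√5)) + 153 = (-12 + 6*√5) + 153 = 141 + 6*√5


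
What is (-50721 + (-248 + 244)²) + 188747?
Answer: 138042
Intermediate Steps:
(-50721 + (-248 + 244)²) + 188747 = (-50721 + (-4)²) + 188747 = (-50721 + 16) + 188747 = -50705 + 188747 = 138042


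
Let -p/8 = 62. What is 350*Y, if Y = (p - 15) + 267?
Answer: -85400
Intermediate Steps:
p = -496 (p = -8*62 = -496)
Y = -244 (Y = (-496 - 15) + 267 = -511 + 267 = -244)
350*Y = 350*(-244) = -85400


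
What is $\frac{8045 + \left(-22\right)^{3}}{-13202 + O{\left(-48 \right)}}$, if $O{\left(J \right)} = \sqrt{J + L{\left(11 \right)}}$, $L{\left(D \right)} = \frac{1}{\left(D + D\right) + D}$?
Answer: $\frac{1134038598}{5751664115} + \frac{2603 i \sqrt{52239}}{5751664115} \approx 0.19717 + 0.00010344 i$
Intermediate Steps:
$L{\left(D \right)} = \frac{1}{3 D}$ ($L{\left(D \right)} = \frac{1}{2 D + D} = \frac{1}{3 D}$)
$O{\left(J \right)} = \sqrt{\frac{1}{33} + J}$ ($O{\left(J \right)} = \sqrt{J + \frac{1}{3 \cdot 11}} = \sqrt{J + \frac{1}{3} \cdot \frac{1}{11}} = \sqrt{J + \frac{1}{33}} = \sqrt{\frac{1}{33} + J}$)
$\frac{8045 + \left(-22\right)^{3}}{-13202 + O{\left(-48 \right)}} = \frac{8045 + \left(-22\right)^{3}}{-13202 + \frac{\sqrt{33 + 1089 \left(-48\right)}}{33}} = \frac{8045 - 10648}{-13202 + \frac{\sqrt{33 - 52272}}{33}} = - \frac{2603}{-13202 + \frac{\sqrt{-52239}}{33}} = - \frac{2603}{-13202 + \frac{i \sqrt{52239}}{33}}$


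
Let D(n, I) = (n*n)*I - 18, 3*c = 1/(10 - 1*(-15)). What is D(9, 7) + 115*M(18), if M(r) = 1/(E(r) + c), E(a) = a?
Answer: 750324/1351 ≈ 555.38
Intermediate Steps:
c = 1/75 (c = 1/(3*(10 - 1*(-15))) = 1/(3*(10 + 15)) = (⅓)/25 = (⅓)*(1/25) = 1/75 ≈ 0.013333)
M(r) = 1/(1/75 + r) (M(r) = 1/(r + 1/75) = 1/(1/75 + r))
D(n, I) = -18 + I*n² (D(n, I) = n²*I - 18 = I*n² - 18 = -18 + I*n²)
D(9, 7) + 115*M(18) = (-18 + 7*9²) + 115*(75/(1 + 75*18)) = (-18 + 7*81) + 115*(75/(1 + 1350)) = (-18 + 567) + 115*(75/1351) = 549 + 115*(75*(1/1351)) = 549 + 115*(75/1351) = 549 + 8625/1351 = 750324/1351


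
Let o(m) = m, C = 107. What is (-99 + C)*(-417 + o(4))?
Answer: -3304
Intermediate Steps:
(-99 + C)*(-417 + o(4)) = (-99 + 107)*(-417 + 4) = 8*(-413) = -3304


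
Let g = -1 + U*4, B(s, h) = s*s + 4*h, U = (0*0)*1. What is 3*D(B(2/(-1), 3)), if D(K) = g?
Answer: -3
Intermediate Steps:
U = 0 (U = 0*1 = 0)
B(s, h) = s² + 4*h
g = -1 (g = -1 + 0*4 = -1 + 0 = -1)
D(K) = -1
3*D(B(2/(-1), 3)) = 3*(-1) = -3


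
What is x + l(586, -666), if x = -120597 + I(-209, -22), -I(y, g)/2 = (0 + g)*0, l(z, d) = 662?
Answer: -119935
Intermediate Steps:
I(y, g) = 0 (I(y, g) = -2*(0 + g)*0 = -2*g*0 = -2*0 = 0)
x = -120597 (x = -120597 + 0 = -120597)
x + l(586, -666) = -120597 + 662 = -119935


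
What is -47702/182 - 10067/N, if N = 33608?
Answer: -802500505/3058328 ≈ -262.40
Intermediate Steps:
-47702/182 - 10067/N = -47702/182 - 10067/33608 = -47702*1/182 - 10067*1/33608 = -23851/91 - 10067/33608 = -802500505/3058328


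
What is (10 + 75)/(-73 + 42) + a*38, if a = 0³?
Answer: -85/31 ≈ -2.7419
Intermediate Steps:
a = 0
(10 + 75)/(-73 + 42) + a*38 = (10 + 75)/(-73 + 42) + 0*38 = 85/(-31) + 0 = 85*(-1/31) + 0 = -85/31 + 0 = -85/31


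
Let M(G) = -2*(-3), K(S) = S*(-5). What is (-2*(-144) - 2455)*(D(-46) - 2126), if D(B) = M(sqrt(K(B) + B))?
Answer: 4594040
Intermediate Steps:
K(S) = -5*S
M(G) = 6
D(B) = 6
(-2*(-144) - 2455)*(D(-46) - 2126) = (-2*(-144) - 2455)*(6 - 2126) = (288 - 2455)*(-2120) = -2167*(-2120) = 4594040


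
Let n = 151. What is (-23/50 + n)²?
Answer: 56655729/2500 ≈ 22662.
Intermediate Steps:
(-23/50 + n)² = (-23/50 + 151)² = (7527/50)² = 56655729/2500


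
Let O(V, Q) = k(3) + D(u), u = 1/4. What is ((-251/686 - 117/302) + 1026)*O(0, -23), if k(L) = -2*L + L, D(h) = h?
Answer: -292053311/103586 ≈ -2819.4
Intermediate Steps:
u = ¼ ≈ 0.25000
k(L) = -L
O(V, Q) = -11/4 (O(V, Q) = -1*3 + ¼ = -3 + ¼ = -11/4)
((-251/686 - 117/302) + 1026)*O(0, -23) = ((-251/686 - 117/302) + 1026)*(-11/4) = (-39016/51793 + 1026)*(-11/4) = (53100602/51793)*(-11/4) = -292053311/103586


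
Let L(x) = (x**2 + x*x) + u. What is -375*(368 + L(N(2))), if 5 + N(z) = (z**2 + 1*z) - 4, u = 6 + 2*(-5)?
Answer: -143250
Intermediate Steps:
u = -4 (u = 6 - 10 = -4)
N(z) = -9 + z + z**2 (N(z) = -5 + ((z**2 + 1*z) - 4) = -5 + ((z**2 + z) - 4) = -5 + ((z + z**2) - 4) = -5 + (-4 + z + z**2) = -9 + z + z**2)
L(x) = -4 + 2*x**2 (L(x) = (x**2 + x*x) - 4 = (x**2 + x**2) - 4 = 2*x**2 - 4 = -4 + 2*x**2)
-375*(368 + L(N(2))) = -375*(368 + (-4 + 2*(-9 + 2 + 2**2)**2)) = -375*(368 + (-4 + 2*(-9 + 2 + 4)**2)) = -375*(368 + (-4 + 2*(-3)**2)) = -375*(368 + (-4 + 2*9)) = -375*(368 + (-4 + 18)) = -375*(368 + 14) = -375*382 = -143250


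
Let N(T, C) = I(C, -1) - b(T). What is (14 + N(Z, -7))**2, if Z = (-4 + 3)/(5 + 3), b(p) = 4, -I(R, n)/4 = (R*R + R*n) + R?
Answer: 34596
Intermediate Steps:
I(R, n) = -4*R - 4*R**2 - 4*R*n (I(R, n) = -4*((R*R + R*n) + R) = -4*((R**2 + R*n) + R) = -4*(R + R**2 + R*n) = -4*R - 4*R**2 - 4*R*n)
Z = -1/8 ≈ -0.12500
N(T, C) = -4 - 4*C**2 (N(T, C) = -4*C*(1 + C - 1) - 1*4 = -4*C*C - 4 = -4*C**2 - 4 = -4 - 4*C**2)
(14 + N(Z, -7))**2 = (14 + (-4 - 4*(-7)**2))**2 = (14 + (-4 - 4*49))**2 = (14 + (-4 - 196))**2 = (14 - 200)**2 = (-186)**2 = 34596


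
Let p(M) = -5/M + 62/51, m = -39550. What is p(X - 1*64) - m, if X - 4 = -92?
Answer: 306601279/7752 ≈ 39551.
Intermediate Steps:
X = -88 (X = 4 - 92 = -88)
p(M) = 62/51 - 5/M (p(M) = -5/M + 62*(1/51) = -5/M + 62/51 = 62/51 - 5/M)
p(X - 1*64) - m = (62/51 - 5/(-88 - 1*64)) - 1*(-39550) = (62/51 - 5/(-88 - 64)) + 39550 = (62/51 - 5/(-152)) + 39550 = (62/51 - 5*(-1/152)) + 39550 = (62/51 + 5/152) + 39550 = 9679/7752 + 39550 = 306601279/7752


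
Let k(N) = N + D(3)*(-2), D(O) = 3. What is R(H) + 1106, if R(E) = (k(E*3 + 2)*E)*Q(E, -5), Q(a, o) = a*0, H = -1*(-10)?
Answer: 1106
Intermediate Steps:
H = 10
Q(a, o) = 0
k(N) = -6 + N (k(N) = N + 3*(-2) = N - 6 = -6 + N)
R(E) = 0 (R(E) = ((-6 + (E*3 + 2))*E)*0 = ((-6 + (3*E + 2))*E)*0 = ((-6 + (2 + 3*E))*E)*0 = ((-4 + 3*E)*E)*0 = (E*(-4 + 3*E))*0 = 0)
R(H) + 1106 = 0 + 1106 = 1106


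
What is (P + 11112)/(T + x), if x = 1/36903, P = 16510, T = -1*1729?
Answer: -509667333/31902643 ≈ -15.976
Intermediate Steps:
T = -1729
x = 1/36903 ≈ 2.7098e-5
(P + 11112)/(T + x) = (16510 + 11112)/(-1729 + 1/36903) = 27622/(-63805286/36903) = 27622*(-36903/63805286) = -509667333/31902643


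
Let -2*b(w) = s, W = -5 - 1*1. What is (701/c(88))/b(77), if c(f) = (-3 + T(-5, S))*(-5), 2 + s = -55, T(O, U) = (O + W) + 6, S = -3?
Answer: 701/1140 ≈ 0.61491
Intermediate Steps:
W = -6 (W = -5 - 1 = -6)
T(O, U) = O (T(O, U) = (O - 6) + 6 = (-6 + O) + 6 = O)
s = -57 (s = -2 - 55 = -57)
c(f) = 40 (c(f) = (-3 - 5)*(-5) = -8*(-5) = 40)
b(w) = 57/2 (b(w) = -½*(-57) = 57/2)
(701/c(88))/b(77) = (701/40)/(57/2) = (701*(1/40))*(2/57) = (701/40)*(2/57) = 701/1140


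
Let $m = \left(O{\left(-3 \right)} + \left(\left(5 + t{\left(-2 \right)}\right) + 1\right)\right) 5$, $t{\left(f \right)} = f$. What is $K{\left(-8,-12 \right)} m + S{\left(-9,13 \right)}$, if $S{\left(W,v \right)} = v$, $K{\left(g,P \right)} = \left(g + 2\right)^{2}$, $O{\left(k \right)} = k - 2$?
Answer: $-167$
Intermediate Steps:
$O{\left(k \right)} = -2 + k$
$K{\left(g,P \right)} = \left(2 + g\right)^{2}$
$m = -5$ ($m = \left(\left(-2 - 3\right) + \left(\left(5 - 2\right) + 1\right)\right) 5 = \left(-5 + \left(3 + 1\right)\right) 5 = \left(-5 + 4\right) 5 = \left(-1\right) 5 = -5$)
$K{\left(-8,-12 \right)} m + S{\left(-9,13 \right)} = \left(2 - 8\right)^{2} \left(-5\right) + 13 = \left(-6\right)^{2} \left(-5\right) + 13 = 36 \left(-5\right) + 13 = -180 + 13 = -167$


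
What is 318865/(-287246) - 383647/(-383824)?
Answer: -6093486799/55125954352 ≈ -0.11054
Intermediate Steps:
318865/(-287246) - 383647/(-383824) = 318865*(-1/287246) - 383647*(-1/383824) = -318865/287246 + 383647/383824 = -6093486799/55125954352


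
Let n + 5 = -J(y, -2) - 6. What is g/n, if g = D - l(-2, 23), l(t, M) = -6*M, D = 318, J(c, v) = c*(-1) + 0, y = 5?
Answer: -76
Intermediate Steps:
J(c, v) = -c (J(c, v) = -c + 0 = -c)
n = -6 (n = -5 + (-(-1)*5 - 6) = -5 + (-1*(-5) - 6) = -5 + (5 - 6) = -5 - 1 = -6)
g = 456 (g = 318 - (-6)*23 = 318 - 1*(-138) = 318 + 138 = 456)
g/n = 456/(-6) = 456*(-⅙) = -76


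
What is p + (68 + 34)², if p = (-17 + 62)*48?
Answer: 12564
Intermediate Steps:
p = 2160 (p = 45*48 = 2160)
p + (68 + 34)² = 2160 + (68 + 34)² = 2160 + 102² = 2160 + 10404 = 12564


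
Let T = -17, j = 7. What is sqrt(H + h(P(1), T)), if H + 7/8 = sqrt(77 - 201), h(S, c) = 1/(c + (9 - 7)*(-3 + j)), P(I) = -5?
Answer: sqrt(-142 + 288*I*sqrt(31))/12 ≈ 2.2575 + 2.4663*I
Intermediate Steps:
h(S, c) = 1/(8 + c) (h(S, c) = 1/(c + (9 - 7)*(-3 + 7)) = 1/(c + 2*4) = 1/(c + 8) = 1/(8 + c))
H = -7/8 + 2*I*sqrt(31) (H = -7/8 + sqrt(77 - 201) = -7/8 + sqrt(-124) = -7/8 + 2*I*sqrt(31) ≈ -0.875 + 11.136*I)
sqrt(H + h(P(1), T)) = sqrt((-7/8 + 2*I*sqrt(31)) + 1/(8 - 17)) = sqrt((-7/8 + 2*I*sqrt(31)) + 1/(-9)) = sqrt((-7/8 + 2*I*sqrt(31)) - 1/9) = sqrt(-71/72 + 2*I*sqrt(31))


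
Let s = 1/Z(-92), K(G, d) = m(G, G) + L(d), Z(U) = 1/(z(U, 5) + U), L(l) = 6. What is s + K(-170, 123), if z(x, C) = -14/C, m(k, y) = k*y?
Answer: 144056/5 ≈ 28811.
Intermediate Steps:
Z(U) = 1/(-14/5 + U)
K(G, d) = 6 + G**2 (K(G, d) = G*G + 6 = G**2 + 6 = 6 + G**2)
s = -474/5 (s = 1/(5/(-14 + 5*(-92))) = 1/(5/(-14 - 460)) = 1/(5/(-474)) = 1/(5*(-1/474)) = 1/(-5/474) = -474/5 ≈ -94.800)
s + K(-170, 123) = -474/5 + (6 + (-170)**2) = -474/5 + (6 + 28900) = -474/5 + 28906 = 144056/5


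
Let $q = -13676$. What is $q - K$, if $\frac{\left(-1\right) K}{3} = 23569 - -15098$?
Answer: $102325$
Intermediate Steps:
$K = -116001$ ($K = - 3 \left(23569 - -15098\right) = - 3 \left(23569 + 15098\right) = \left(-3\right) 38667 = -116001$)
$q - K = -13676 - -116001 = -13676 + 116001 = 102325$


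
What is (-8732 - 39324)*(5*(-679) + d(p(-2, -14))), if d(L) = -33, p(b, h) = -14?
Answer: 164735968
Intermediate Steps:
(-8732 - 39324)*(5*(-679) + d(p(-2, -14))) = (-8732 - 39324)*(5*(-679) - 33) = -48056*(-3395 - 33) = -48056*(-3428) = 164735968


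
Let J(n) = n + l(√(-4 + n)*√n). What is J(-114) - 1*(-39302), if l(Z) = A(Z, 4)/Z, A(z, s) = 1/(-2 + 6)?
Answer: 39188 - √3363/26904 ≈ 39188.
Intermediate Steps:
A(z, s) = ¼ (A(z, s) = 1/4 = ¼)
l(Z) = 1/(4*Z)
J(n) = n + 1/(4*√n*√(-4 + n)) (J(n) = n + 1/(4*((√(-4 + n)*√n))) = n + 1/(4*((√n*√(-4 + n)))) = n + (1/(√n*√(-4 + n)))/4 = n + 1/(4*√n*√(-4 + n)))
J(-114) - 1*(-39302) = (-114 + 1/(4*√(-114)*√(-4 - 114))) - 1*(-39302) = (-114 + (-I*√114/114)/(4*√(-118))) + 39302 = (-114 + (-I*√114/114)*(-I*√118/118)/4) + 39302 = (-114 - √3363/26904) + 39302 = 39188 - √3363/26904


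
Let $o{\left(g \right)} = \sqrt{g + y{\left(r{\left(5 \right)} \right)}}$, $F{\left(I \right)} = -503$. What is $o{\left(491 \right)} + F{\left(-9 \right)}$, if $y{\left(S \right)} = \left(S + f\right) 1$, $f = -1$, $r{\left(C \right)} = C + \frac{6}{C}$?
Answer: $-503 + \frac{\sqrt{12405}}{5} \approx -480.72$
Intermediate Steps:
$y{\left(S \right)} = -1 + S$ ($y{\left(S \right)} = \left(S - 1\right) 1 = \left(-1 + S\right) 1 = -1 + S$)
$o{\left(g \right)} = \sqrt{\frac{26}{5} + g}$ ($o{\left(g \right)} = \sqrt{g + \left(-1 + \left(5 + \frac{6}{5}\right)\right)} = \sqrt{g + \left(-1 + \frac{31}{5}\right)} = \sqrt{g + \frac{26}{5}} = \sqrt{\frac{26}{5} + g}$)
$o{\left(491 \right)} + F{\left(-9 \right)} = \frac{\sqrt{130 + 25 \cdot 491}}{5} - 503 = \frac{\sqrt{130 + 12275}}{5} - 503 = \frac{\sqrt{12405}}{5} - 503 = -503 + \frac{\sqrt{12405}}{5}$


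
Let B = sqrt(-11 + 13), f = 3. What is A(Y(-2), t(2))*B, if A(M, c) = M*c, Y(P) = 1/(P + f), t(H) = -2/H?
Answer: -sqrt(2) ≈ -1.4142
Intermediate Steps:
Y(P) = 1/(3 + P) (Y(P) = 1/(P + 3) = 1/(3 + P))
B = sqrt(2) ≈ 1.4142
A(Y(-2), t(2))*B = ((-2/2)/(3 - 2))*sqrt(2) = ((-2*1/2)/1)*sqrt(2) = (1*(-1))*sqrt(2) = -sqrt(2)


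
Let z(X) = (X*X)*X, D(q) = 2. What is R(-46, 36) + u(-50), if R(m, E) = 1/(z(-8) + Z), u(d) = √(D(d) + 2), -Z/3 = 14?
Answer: 1107/554 ≈ 1.9982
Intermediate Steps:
Z = -42 (Z = -3*14 = -42)
z(X) = X³ (z(X) = X²*X = X³)
u(d) = 2 (u(d) = √(2 + 2) = √4 = 2)
R(m, E) = -1/554 (R(m, E) = 1/((-8)³ - 42) = 1/(-512 - 42) = 1/(-554) = -1/554)
R(-46, 36) + u(-50) = -1/554 + 2 = 1107/554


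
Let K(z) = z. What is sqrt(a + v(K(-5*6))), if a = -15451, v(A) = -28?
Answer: I*sqrt(15479) ≈ 124.41*I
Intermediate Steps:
sqrt(a + v(K(-5*6))) = sqrt(-15451 - 28) = sqrt(-15479) = I*sqrt(15479)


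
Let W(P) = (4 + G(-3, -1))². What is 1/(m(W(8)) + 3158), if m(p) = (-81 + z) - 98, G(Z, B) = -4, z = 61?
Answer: 1/3040 ≈ 0.00032895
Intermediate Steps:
W(P) = 0 (W(P) = (4 - 4)² = 0² = 0)
m(p) = -118 (m(p) = (-81 + 61) - 98 = -20 - 98 = -118)
1/(m(W(8)) + 3158) = 1/(-118 + 3158) = 1/3040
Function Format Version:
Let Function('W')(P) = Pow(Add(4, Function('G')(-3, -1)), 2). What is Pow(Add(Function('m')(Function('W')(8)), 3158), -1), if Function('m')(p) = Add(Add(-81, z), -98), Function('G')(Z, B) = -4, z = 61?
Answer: Rational(1, 3040) ≈ 0.00032895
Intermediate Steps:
Function('W')(P) = 0 (Function('W')(P) = Pow(Add(4, -4), 2) = Pow(0, 2) = 0)
Function('m')(p) = -118 (Function('m')(p) = Add(Add(-81, 61), -98) = Add(-20, -98) = -118)
Pow(Add(Function('m')(Function('W')(8)), 3158), -1) = Pow(Add(-118, 3158), -1) = Pow(3040, -1) = Rational(1, 3040)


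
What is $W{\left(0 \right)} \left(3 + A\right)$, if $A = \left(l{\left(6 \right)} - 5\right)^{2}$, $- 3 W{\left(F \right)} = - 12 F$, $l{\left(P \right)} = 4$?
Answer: $0$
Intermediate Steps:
$W{\left(F \right)} = 4 F$ ($W{\left(F \right)} = - \frac{\left(-12\right) F}{3} = 4 F$)
$A = 1$ ($A = \left(4 - 5\right)^{2} = \left(-1\right)^{2} = 1$)
$W{\left(0 \right)} \left(3 + A\right) = 4 \cdot 0 \left(3 + 1\right) = 0 \cdot 4 = 0$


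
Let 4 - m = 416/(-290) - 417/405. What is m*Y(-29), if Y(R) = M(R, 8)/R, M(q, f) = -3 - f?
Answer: 278377/113535 ≈ 2.4519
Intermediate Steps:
Y(R) = -11/R (Y(R) = (-3 - 1*8)/R = (-3 - 8)/R = -11/R)
m = 25307/3915 (m = 4 - (416/(-290) - 417/405) = 4 - (416*(-1/290) - 417*1/405) = 4 - (-208/145 - 139/135) = 4 - 1*(-9647/3915) = 4 + 9647/3915 = 25307/3915 ≈ 6.4641)
m*Y(-29) = 25307*(-11/(-29))/3915 = 25307*(-11*(-1/29))/3915 = (25307/3915)*(11/29) = 278377/113535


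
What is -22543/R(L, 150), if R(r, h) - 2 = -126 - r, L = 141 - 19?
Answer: 22543/246 ≈ 91.638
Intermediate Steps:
L = 122
R(r, h) = -124 - r (R(r, h) = 2 + (-126 - r) = -124 - r)
-22543/R(L, 150) = -22543/(-124 - 1*122) = -22543/(-124 - 122) = -22543/(-246) = -22543*(-1/246) = 22543/246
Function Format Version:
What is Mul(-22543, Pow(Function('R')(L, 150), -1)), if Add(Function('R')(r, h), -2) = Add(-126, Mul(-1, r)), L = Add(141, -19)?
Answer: Rational(22543, 246) ≈ 91.638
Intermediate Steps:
L = 122
Function('R')(r, h) = Add(-124, Mul(-1, r)) (Function('R')(r, h) = Add(2, Add(-126, Mul(-1, r))) = Add(-124, Mul(-1, r)))
Mul(-22543, Pow(Function('R')(L, 150), -1)) = Mul(-22543, Pow(Add(-124, Mul(-1, 122)), -1)) = Mul(-22543, Pow(Add(-124, -122), -1)) = Mul(-22543, Pow(-246, -1)) = Mul(-22543, Rational(-1, 246)) = Rational(22543, 246)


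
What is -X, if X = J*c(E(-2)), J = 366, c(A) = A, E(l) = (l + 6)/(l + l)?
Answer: 366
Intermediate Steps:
E(l) = (6 + l)/(2*l) (E(l) = (6 + l)/((2*l)) = (6 + l)*(1/(2*l)) = (6 + l)/(2*l))
X = -366 (X = 366*((½)*(6 - 2)/(-2)) = 366*((½)*(-½)*4) = 366*(-1) = -366)
-X = -1*(-366) = 366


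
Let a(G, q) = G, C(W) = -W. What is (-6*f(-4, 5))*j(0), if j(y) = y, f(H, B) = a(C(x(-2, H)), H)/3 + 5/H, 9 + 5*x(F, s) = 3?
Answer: 0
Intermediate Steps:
x(F, s) = -6/5 (x(F, s) = -9/5 + (⅕)*3 = -9/5 + ⅗ = -6/5)
f(H, B) = ⅖ + 5/H (f(H, B) = -1*(-6/5)/3 + 5/H = (6/5)*(⅓) + 5/H = ⅖ + 5/H)
(-6*f(-4, 5))*j(0) = -6*(⅖ + 5/(-4))*0 = -6*(⅖ + 5*(-¼))*0 = -6*(⅖ - 5/4)*0 = -6*(-17/20)*0 = (51/10)*0 = 0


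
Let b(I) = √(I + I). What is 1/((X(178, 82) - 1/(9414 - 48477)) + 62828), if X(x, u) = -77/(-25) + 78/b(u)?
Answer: 2456798771832700200/154363318789239607126991 - 37194250494375*√41/154363318789239607126991 ≈ 1.5914e-5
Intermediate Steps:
b(I) = √2*√I (b(I) = √(2*I) = √2*√I)
X(x, u) = 77/25 + 39*√2/√u (X(x, u) = -77/(-25) + 78/((√2*√u)) = -77*(-1/25) + 78*(√2/(2*√u)) = 77/25 + 39*√2/√u)
1/((X(178, 82) - 1/(9414 - 48477)) + 62828) = 1/(((77/25 + 39*√2/√82) - 1/(9414 - 48477)) + 62828) = 1/(((77/25 + 39*√2*(√82/82)) - 1/(-39063)) + 62828) = 1/(((77/25 + 39*√41/41) - 1*(-1/39063)) + 62828) = 1/(((77/25 + 39*√41/41) + 1/39063) + 62828) = 1/((3007876/976575 + 39*√41/41) + 62828) = 1/(61359261976/976575 + 39*√41/41)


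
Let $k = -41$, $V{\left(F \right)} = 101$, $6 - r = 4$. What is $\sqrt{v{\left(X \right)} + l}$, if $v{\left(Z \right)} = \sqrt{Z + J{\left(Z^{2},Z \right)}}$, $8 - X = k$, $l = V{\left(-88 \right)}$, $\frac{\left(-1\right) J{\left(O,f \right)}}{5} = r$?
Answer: $\sqrt{101 + \sqrt{39}} \approx 10.356$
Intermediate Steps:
$r = 2$ ($r = 6 - 4 = 2$)
$J{\left(O,f \right)} = -10$ ($J{\left(O,f \right)} = \left(-5\right) 2 = -10$)
$l = 101$
$X = 49$ ($X = 8 - -41 = 8 + 41 = 49$)
$v{\left(Z \right)} = \sqrt{-10 + Z}$ ($v{\left(Z \right)} = \sqrt{Z - 10} = \sqrt{-10 + Z}$)
$\sqrt{v{\left(X \right)} + l} = \sqrt{\sqrt{-10 + 49} + 101} = \sqrt{\sqrt{39} + 101} = \sqrt{101 + \sqrt{39}}$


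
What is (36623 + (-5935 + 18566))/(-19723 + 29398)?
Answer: 16418/3225 ≈ 5.0909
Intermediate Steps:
(36623 + (-5935 + 18566))/(-19723 + 29398) = (36623 + 12631)/9675 = 49254*(1/9675) = 16418/3225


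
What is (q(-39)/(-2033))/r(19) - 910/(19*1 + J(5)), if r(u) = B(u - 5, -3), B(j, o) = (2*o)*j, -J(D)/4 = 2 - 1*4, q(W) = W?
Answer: -51801191/1536948 ≈ -33.704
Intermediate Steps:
J(D) = 8 (J(D) = -4*(2 - 1*4) = -4*(2 - 4) = -4*(-2) = 8)
B(j, o) = 2*j*o
r(u) = 30 - 6*u (r(u) = 2*(u - 5)*(-3) = 2*(-5 + u)*(-3) = 30 - 6*u)
(q(-39)/(-2033))/r(19) - 910/(19*1 + J(5)) = (-39/(-2033))/(30 - 6*19) - 910/(19*1 + 8) = (-39*(-1/2033))/(30 - 114) - 910/(19 + 8) = (39/2033)/(-84) - 910/27 = (39/2033)*(-1/84) - 910*1/27 = -13/56924 - 910/27 = -51801191/1536948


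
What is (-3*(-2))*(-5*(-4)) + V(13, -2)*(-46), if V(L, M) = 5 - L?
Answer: 488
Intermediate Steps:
(-3*(-2))*(-5*(-4)) + V(13, -2)*(-46) = (-3*(-2))*(-5*(-4)) + (5 - 1*13)*(-46) = 6*20 + (5 - 13)*(-46) = 120 - 8*(-46) = 120 + 368 = 488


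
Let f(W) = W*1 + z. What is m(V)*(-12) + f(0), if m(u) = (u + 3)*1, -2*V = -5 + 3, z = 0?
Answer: -48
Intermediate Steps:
V = 1 (V = -(-5 + 3)/2 = -½*(-2) = 1)
m(u) = 3 + u (m(u) = (3 + u)*1 = 3 + u)
f(W) = W (f(W) = W*1 + 0 = W + 0 = W)
m(V)*(-12) + f(0) = (3 + 1)*(-12) + 0 = 4*(-12) + 0 = -48 + 0 = -48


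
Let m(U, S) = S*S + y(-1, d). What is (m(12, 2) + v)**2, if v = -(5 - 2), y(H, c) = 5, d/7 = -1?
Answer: 36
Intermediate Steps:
d = -7 (d = 7*(-1) = -7)
v = -3 (v = -1*3 = -3)
m(U, S) = 5 + S**2 (m(U, S) = S*S + 5 = S**2 + 5 = 5 + S**2)
(m(12, 2) + v)**2 = ((5 + 2**2) - 3)**2 = ((5 + 4) - 3)**2 = (9 - 3)**2 = 6**2 = 36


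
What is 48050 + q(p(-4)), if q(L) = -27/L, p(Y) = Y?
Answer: 192227/4 ≈ 48057.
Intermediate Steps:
48050 + q(p(-4)) = 48050 - 27/(-4) = 48050 - 27*(-¼) = 48050 + 27/4 = 192227/4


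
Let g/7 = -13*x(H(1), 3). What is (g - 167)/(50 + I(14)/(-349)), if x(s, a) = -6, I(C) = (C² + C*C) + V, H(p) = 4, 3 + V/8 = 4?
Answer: 132271/17050 ≈ 7.7578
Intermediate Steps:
V = 8 (V = -24 + 8*4 = -24 + 32 = 8)
I(C) = 8 + 2*C² (I(C) = (C² + C*C) + 8 = (C² + C²) + 8 = 2*C² + 8 = 8 + 2*C²)
g = 546 (g = 7*(-13*(-6)) = 7*78 = 546)
(g - 167)/(50 + I(14)/(-349)) = (546 - 167)/(50 + (8 + 2*14²)/(-349)) = 379/(50 + (8 + 2*196)*(-1/349)) = 379/(50 + (8 + 392)*(-1/349)) = 379/(50 + 400*(-1/349)) = 379/(50 - 400/349) = 379/(17050/349) = 379*(349/17050) = 132271/17050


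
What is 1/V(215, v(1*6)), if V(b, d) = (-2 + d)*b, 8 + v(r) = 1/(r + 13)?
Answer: -19/40635 ≈ -0.00046758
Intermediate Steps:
v(r) = -8 + 1/(13 + r) (v(r) = -8 + 1/(r + 13) = -8 + 1/(13 + r))
V(b, d) = b*(-2 + d)
1/V(215, v(1*6)) = 1/(215*(-2 + (-103 - 8*6)/(13 + 1*6))) = 1/(215*(-2 + (-103 - 8*6)/(13 + 6))) = 1/(215*(-2 + (-103 - 48)/19)) = 1/(215*(-2 + (1/19)*(-151))) = 1/(215*(-2 - 151/19)) = 1/(215*(-189/19)) = 1/(-40635/19) = -19/40635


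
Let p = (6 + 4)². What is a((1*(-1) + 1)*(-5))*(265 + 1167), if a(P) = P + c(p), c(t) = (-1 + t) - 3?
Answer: 137472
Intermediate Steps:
p = 100 (p = 10² = 100)
c(t) = -4 + t
a(P) = 96 + P (a(P) = P + (-4 + 100) = P + 96 = 96 + P)
a((1*(-1) + 1)*(-5))*(265 + 1167) = (96 + (1*(-1) + 1)*(-5))*(265 + 1167) = (96 + (-1 + 1)*(-5))*1432 = (96 + 0*(-5))*1432 = (96 + 0)*1432 = 96*1432 = 137472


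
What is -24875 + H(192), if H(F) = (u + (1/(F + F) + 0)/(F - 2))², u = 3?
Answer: -132365735907839/5323161600 ≈ -24866.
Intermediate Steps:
H(F) = (3 + 1/(2*F*(-2 + F)))² (H(F) = (3 + (1/(F + F) + 0)/(F - 2))² = (3 + (1/(2*F) + 0)/(-2 + F))² = (3 + (1/(2*F))/(-2 + F))² = (3 + 1/(2*F*(-2 + F)))²)
-24875 + H(192) = -24875 + (¼)*(1 - 12*192 + 6*192²)²/(192²*(-2 + 192)²) = -24875 + (¼)*(1/36864)*(1 - 2304 + 6*36864)²/190² = -24875 + (¼)*(1/36864)*(1/36100)*(1 - 2304 + 221184)² = -24875 + (¼)*(1/36864)*(1/36100)*218881² = -24875 + (¼)*(1/36864)*(1/36100)*47908892161 = -24875 + 47908892161/5323161600 = -132365735907839/5323161600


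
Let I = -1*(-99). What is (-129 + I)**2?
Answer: 900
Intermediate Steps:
I = 99
(-129 + I)**2 = (-129 + 99)**2 = (-30)**2 = 900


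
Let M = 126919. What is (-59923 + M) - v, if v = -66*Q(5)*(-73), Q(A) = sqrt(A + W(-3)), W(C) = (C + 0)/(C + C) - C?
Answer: 66996 - 2409*sqrt(34) ≈ 52949.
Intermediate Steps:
W(C) = 1/2 - C (W(C) = C/((2*C)) - C = C*(1/(2*C)) - C = 1/2 - C)
Q(A) = sqrt(7/2 + A) (Q(A) = sqrt(A + (1/2 - 1*(-3))) = sqrt(A + (1/2 + 3)) = sqrt(A + 7/2) = sqrt(7/2 + A))
v = 2409*sqrt(34) (v = -33*sqrt(14 + 4*5)*(-73) = -33*sqrt(14 + 20)*(-73) = -33*sqrt(34)*(-73) = 2409*sqrt(34) ≈ 14047.)
(-59923 + M) - v = (-59923 + 126919) - 2409*sqrt(34) = 66996 - 2409*sqrt(34)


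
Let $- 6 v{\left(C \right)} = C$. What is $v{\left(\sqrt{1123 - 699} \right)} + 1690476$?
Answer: $1690476 - \frac{\sqrt{106}}{3} \approx 1.6905 \cdot 10^{6}$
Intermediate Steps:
$v{\left(C \right)} = - \frac{C}{6}$
$v{\left(\sqrt{1123 - 699} \right)} + 1690476 = - \frac{\sqrt{1123 - 699}}{6} + 1690476 = - \frac{\sqrt{424}}{6} + 1690476 = - \frac{2 \sqrt{106}}{6} + 1690476 = - \frac{\sqrt{106}}{3} + 1690476 = 1690476 - \frac{\sqrt{106}}{3}$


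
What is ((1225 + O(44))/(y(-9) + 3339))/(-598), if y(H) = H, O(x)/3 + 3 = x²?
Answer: -1756/497835 ≈ -0.0035273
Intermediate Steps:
O(x) = -9 + 3*x²
((1225 + O(44))/(y(-9) + 3339))/(-598) = ((1225 + (-9 + 3*44²))/(-9 + 3339))/(-598) = ((1225 + (-9 + 3*1936))/3330)*(-1/598) = ((1225 + (-9 + 5808))*(1/3330))*(-1/598) = ((1225 + 5799)*(1/3330))*(-1/598) = (7024*(1/3330))*(-1/598) = (3512/1665)*(-1/598) = -1756/497835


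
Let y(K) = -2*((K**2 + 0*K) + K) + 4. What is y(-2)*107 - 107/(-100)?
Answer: 107/100 ≈ 1.0700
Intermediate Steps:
y(K) = 4 - 2*K - 2*K**2 (y(K) = -2*((K**2 + 0) + K) + 4 = -2*(K**2 + K) + 4 = -2*(K + K**2) + 4 = (-2*K - 2*K**2) + 4 = 4 - 2*K - 2*K**2)
y(-2)*107 - 107/(-100) = (4 - 2*(-2) - 2*(-2)**2)*107 - 107/(-100) = (4 + 4 - 2*4)*107 - 107*(-1/100) = (4 + 4 - 8)*107 + 107/100 = 0*107 + 107/100 = 0 + 107/100 = 107/100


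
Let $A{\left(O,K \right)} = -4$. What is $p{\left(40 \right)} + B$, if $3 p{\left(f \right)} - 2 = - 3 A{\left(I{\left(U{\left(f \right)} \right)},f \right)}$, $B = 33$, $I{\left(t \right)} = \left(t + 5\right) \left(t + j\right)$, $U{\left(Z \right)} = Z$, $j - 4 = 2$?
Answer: $\frac{113}{3} \approx 37.667$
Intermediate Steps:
$j = 6$ ($j = 4 + 2 = 6$)
$I{\left(t \right)} = \left(5 + t\right) \left(6 + t\right)$ ($I{\left(t \right)} = \left(t + 5\right) \left(t + 6\right) = \left(5 + t\right) \left(6 + t\right)$)
$p{\left(f \right)} = \frac{14}{3}$ ($p{\left(f \right)} = \frac{2}{3} + \frac{\left(-3\right) \left(-4\right)}{3} = \frac{2}{3} + \frac{1}{3} \cdot 12 = \frac{2}{3} + 4 = \frac{14}{3}$)
$p{\left(40 \right)} + B = \frac{14}{3} + 33 = \frac{113}{3}$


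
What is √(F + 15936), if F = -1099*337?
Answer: I*√354427 ≈ 595.34*I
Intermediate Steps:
F = -370363
√(F + 15936) = √(-370363 + 15936) = √(-354427) = I*√354427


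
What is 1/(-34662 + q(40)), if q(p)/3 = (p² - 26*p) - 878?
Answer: -1/35616 ≈ -2.8077e-5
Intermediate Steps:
q(p) = -2634 - 78*p + 3*p² (q(p) = 3*((p² - 26*p) - 878) = 3*(-878 + p² - 26*p) = -2634 - 78*p + 3*p²)
1/(-34662 + q(40)) = 1/(-34662 + (-2634 - 78*40 + 3*40²)) = 1/(-34662 + (-2634 - 3120 + 3*1600)) = 1/(-34662 + (-2634 - 3120 + 4800)) = 1/(-34662 - 954) = 1/(-35616) = -1/35616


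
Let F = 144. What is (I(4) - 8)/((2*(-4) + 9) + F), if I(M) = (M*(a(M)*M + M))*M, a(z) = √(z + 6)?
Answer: 56/145 + 64*√10/145 ≈ 1.7820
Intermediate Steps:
a(z) = √(6 + z)
I(M) = M²*(M + M*√(6 + M)) (I(M) = (M*(√(6 + M)*M + M))*M = (M*(M*√(6 + M) + M))*M = (M*(M + M*√(6 + M)))*M = M²*(M + M*√(6 + M)))
(I(4) - 8)/((2*(-4) + 9) + F) = (4³*(1 + √(6 + 4)) - 8)/((2*(-4) + 9) + 144) = (64*(1 + √10) - 8)/((-8 + 9) + 144) = ((64 + 64*√10) - 8)/(1 + 144) = (56 + 64*√10)/145 = (56 + 64*√10)*(1/145) = 56/145 + 64*√10/145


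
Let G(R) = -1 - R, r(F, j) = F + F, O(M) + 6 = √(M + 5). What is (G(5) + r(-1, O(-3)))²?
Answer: 64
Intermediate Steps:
O(M) = -6 + √(5 + M) (O(M) = -6 + √(M + 5) = -6 + √(5 + M))
r(F, j) = 2*F
(G(5) + r(-1, O(-3)))² = ((-1 - 1*5) + 2*(-1))² = ((-1 - 5) - 2)² = (-6 - 2)² = (-8)² = 64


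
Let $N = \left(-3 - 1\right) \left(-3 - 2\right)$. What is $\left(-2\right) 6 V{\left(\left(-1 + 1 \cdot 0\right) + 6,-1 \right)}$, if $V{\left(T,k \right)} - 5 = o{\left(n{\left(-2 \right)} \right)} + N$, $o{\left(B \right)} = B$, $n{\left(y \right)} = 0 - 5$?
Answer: $-240$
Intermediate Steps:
$n{\left(y \right)} = -5$
$N = 20$ ($N = \left(-4\right) \left(-5\right) = 20$)
$V{\left(T,k \right)} = 20$ ($V{\left(T,k \right)} = 5 + \left(-5 + 20\right) = 5 + 15 = 20$)
$\left(-2\right) 6 V{\left(\left(-1 + 1 \cdot 0\right) + 6,-1 \right)} = \left(-2\right) 6 \cdot 20 = \left(-12\right) 20 = -240$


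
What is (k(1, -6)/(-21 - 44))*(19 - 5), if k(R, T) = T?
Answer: 84/65 ≈ 1.2923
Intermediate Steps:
(k(1, -6)/(-21 - 44))*(19 - 5) = (-6/(-21 - 44))*(19 - 5) = (-6/(-65))*14 = -1/65*(-6)*14 = (6/65)*14 = 84/65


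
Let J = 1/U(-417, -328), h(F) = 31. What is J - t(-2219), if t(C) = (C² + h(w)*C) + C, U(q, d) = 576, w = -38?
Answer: -2795300927/576 ≈ -4.8530e+6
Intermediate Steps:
t(C) = C² + 32*C (t(C) = (C² + 31*C) + C = C² + 32*C)
J = 1/576 ≈ 0.0017361
J - t(-2219) = 1/576 - (-2219)*(32 - 2219) = 1/576 - (-2219)*(-2187) = 1/576 - 1*4852953 = 1/576 - 4852953 = -2795300927/576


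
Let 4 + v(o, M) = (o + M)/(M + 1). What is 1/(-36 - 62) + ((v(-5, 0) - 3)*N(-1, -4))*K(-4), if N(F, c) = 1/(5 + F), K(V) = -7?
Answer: 2057/98 ≈ 20.990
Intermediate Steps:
v(o, M) = -4 + (M + o)/(1 + M) (v(o, M) = -4 + (o + M)/(M + 1) = -4 + (M + o)/(1 + M))
1/(-36 - 62) + ((v(-5, 0) - 3)*N(-1, -4))*K(-4) = 1/(-36 - 62) + (((-4 - 5 - 3*0)/(1 + 0) - 3)/(5 - 1))*(-7) = 1/(-98) + (((-4 - 5 + 0)/1 - 3)/4)*(-7) = -1/98 + ((1*(-9) - 3)*(¼))*(-7) = -1/98 + ((-9 - 3)*(¼))*(-7) = -1/98 - 12*¼*(-7) = -1/98 - 3*(-7) = -1/98 + 21 = 2057/98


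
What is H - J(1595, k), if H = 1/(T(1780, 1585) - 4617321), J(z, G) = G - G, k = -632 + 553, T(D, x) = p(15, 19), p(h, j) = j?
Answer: -1/4617302 ≈ -2.1658e-7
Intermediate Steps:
T(D, x) = 19
k = -79
J(z, G) = 0
H = -1/4617302 (H = 1/(19 - 4617321) = 1/(-4617302) = -1/4617302 ≈ -2.1658e-7)
H - J(1595, k) = -1/4617302 - 1*0 = -1/4617302 + 0 = -1/4617302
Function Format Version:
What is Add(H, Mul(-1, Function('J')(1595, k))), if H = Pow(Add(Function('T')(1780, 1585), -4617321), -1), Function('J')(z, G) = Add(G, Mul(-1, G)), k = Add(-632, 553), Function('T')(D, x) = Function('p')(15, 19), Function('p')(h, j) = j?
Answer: Rational(-1, 4617302) ≈ -2.1658e-7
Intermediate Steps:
Function('T')(D, x) = 19
k = -79
Function('J')(z, G) = 0
H = Rational(-1, 4617302) (H = Pow(Add(19, -4617321), -1) = Pow(-4617302, -1) = Rational(-1, 4617302) ≈ -2.1658e-7)
Add(H, Mul(-1, Function('J')(1595, k))) = Add(Rational(-1, 4617302), Mul(-1, 0)) = Add(Rational(-1, 4617302), 0) = Rational(-1, 4617302)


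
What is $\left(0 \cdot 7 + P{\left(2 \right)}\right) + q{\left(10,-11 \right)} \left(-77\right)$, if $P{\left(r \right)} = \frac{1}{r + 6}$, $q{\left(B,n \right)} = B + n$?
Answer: $\frac{617}{8} \approx 77.125$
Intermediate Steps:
$P{\left(r \right)} = \frac{1}{6 + r}$
$\left(0 \cdot 7 + P{\left(2 \right)}\right) + q{\left(10,-11 \right)} \left(-77\right) = \left(0 \cdot 7 + \frac{1}{6 + 2}\right) + \left(10 - 11\right) \left(-77\right) = \left(0 + \frac{1}{8}\right) - -77 = \left(0 + \frac{1}{8}\right) + 77 = \frac{1}{8} + 77 = \frac{617}{8}$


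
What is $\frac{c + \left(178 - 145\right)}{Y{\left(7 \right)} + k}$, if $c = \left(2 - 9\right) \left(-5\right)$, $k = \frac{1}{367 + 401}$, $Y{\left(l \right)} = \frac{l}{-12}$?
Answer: $- \frac{17408}{149} \approx -116.83$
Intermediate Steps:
$Y{\left(l \right)} = - \frac{l}{12}$ ($Y{\left(l \right)} = l \left(- \frac{1}{12}\right) = - \frac{l}{12}$)
$k = \frac{1}{768} \approx 0.0013021$
$c = 35$ ($c = \left(2 - 9\right) \left(-5\right) = \left(-7\right) \left(-5\right) = 35$)
$\frac{c + \left(178 - 145\right)}{Y{\left(7 \right)} + k} = \frac{35 + \left(178 - 145\right)}{\left(- \frac{1}{12}\right) 7 + \frac{1}{768}} = \frac{35 + \left(178 - 145\right)}{- \frac{7}{12} + \frac{1}{768}} = \frac{35 + 33}{- \frac{149}{256}} = 68 \left(- \frac{256}{149}\right) = - \frac{17408}{149}$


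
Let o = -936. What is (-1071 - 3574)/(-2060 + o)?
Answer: 4645/2996 ≈ 1.5504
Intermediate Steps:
(-1071 - 3574)/(-2060 + o) = (-1071 - 3574)/(-2060 - 936) = -4645/(-2996) = -4645*(-1/2996) = 4645/2996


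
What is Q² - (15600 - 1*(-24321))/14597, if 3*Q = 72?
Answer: 8367951/14597 ≈ 573.26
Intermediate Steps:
Q = 24 (Q = (⅓)*72 = 24)
Q² - (15600 - 1*(-24321))/14597 = 24² - (15600 - 1*(-24321))/14597 = 576 - (15600 + 24321)/14597 = 576 - 39921/14597 = 8367951/14597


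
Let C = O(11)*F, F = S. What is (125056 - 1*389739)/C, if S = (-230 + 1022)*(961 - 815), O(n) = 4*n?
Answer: -264683/5087808 ≈ -0.052023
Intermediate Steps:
S = 115632 (S = 792*146 = 115632)
F = 115632
C = 5087808 (C = (4*11)*115632 = 44*115632 = 5087808)
(125056 - 1*389739)/C = (125056 - 1*389739)/5087808 = (125056 - 389739)*(1/5087808) = -264683*1/5087808 = -264683/5087808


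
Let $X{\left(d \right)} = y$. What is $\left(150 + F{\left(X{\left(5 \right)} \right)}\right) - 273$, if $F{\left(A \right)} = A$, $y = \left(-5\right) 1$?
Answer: $-128$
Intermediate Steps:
$y = -5$
$X{\left(d \right)} = -5$
$\left(150 + F{\left(X{\left(5 \right)} \right)}\right) - 273 = \left(150 - 5\right) - 273 = 145 - 273 = -128$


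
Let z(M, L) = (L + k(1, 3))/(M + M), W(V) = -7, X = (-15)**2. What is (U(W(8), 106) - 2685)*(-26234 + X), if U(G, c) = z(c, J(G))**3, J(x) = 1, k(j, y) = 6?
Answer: 665388853972033/9528128 ≈ 6.9834e+7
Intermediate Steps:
X = 225
z(M, L) = (6 + L)/(2*M) (z(M, L) = (L + 6)/(M + M) = (6 + L)/((2*M)) = (6 + L)*(1/(2*M)) = (6 + L)/(2*M))
U(G, c) = 343/(8*c**3) (U(G, c) = ((6 + 1)/(2*c))**3 = ((1/2)*7/c)**3 = (7/(2*c))**3 = 343/(8*c**3))
(U(W(8), 106) - 2685)*(-26234 + X) = ((343/8)/106**3 - 2685)*(-26234 + 225) = ((343/8)*(1/1191016) - 2685)*(-26009) = (343/9528128 - 2685)*(-26009) = -25583023337/9528128*(-26009) = 665388853972033/9528128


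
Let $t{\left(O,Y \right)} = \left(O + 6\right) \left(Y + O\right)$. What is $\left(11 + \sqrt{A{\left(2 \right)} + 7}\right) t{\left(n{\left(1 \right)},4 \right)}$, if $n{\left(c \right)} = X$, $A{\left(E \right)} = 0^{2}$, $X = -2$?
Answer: $88 + 8 \sqrt{7} \approx 109.17$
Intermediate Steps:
$A{\left(E \right)} = 0$
$n{\left(c \right)} = -2$
$t{\left(O,Y \right)} = \left(6 + O\right) \left(O + Y\right)$
$\left(11 + \sqrt{A{\left(2 \right)} + 7}\right) t{\left(n{\left(1 \right)},4 \right)} = \left(11 + \sqrt{0 + 7}\right) \left(\left(-2\right)^{2} + 6 \left(-2\right) + 6 \cdot 4 - 8\right) = \left(11 + \sqrt{7}\right) \left(4 - 12 + 24 - 8\right) = \left(11 + \sqrt{7}\right) 8 = 88 + 8 \sqrt{7}$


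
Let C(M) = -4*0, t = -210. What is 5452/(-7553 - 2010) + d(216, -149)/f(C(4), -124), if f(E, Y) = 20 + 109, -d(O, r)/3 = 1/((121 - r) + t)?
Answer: -14075723/24672540 ≈ -0.57050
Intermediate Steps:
C(M) = 0
d(O, r) = -3/(-89 - r) (d(O, r) = -3/((121 - r) - 210) = -3/(-89 - r))
f(E, Y) = 129
5452/(-7553 - 2010) + d(216, -149)/f(C(4), -124) = 5452/(-7553 - 2010) + (3/(89 - 149))/129 = 5452/(-9563) + (3/(-60))*(1/129) = 5452*(-1/9563) + (3*(-1/60))*(1/129) = -5452/9563 - 1/20*1/129 = -5452/9563 - 1/2580 = -14075723/24672540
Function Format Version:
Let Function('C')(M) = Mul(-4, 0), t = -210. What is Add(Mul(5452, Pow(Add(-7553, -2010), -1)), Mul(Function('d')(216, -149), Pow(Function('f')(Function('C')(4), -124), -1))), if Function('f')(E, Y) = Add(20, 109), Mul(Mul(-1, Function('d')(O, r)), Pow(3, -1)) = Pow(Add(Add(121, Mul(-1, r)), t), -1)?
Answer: Rational(-14075723, 24672540) ≈ -0.57050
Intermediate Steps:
Function('C')(M) = 0
Function('d')(O, r) = Mul(-3, Pow(Add(-89, Mul(-1, r)), -1)) (Function('d')(O, r) = Mul(-3, Pow(Add(Add(121, Mul(-1, r)), -210), -1)) = Mul(-3, Pow(Add(-89, Mul(-1, r)), -1)))
Function('f')(E, Y) = 129
Add(Mul(5452, Pow(Add(-7553, -2010), -1)), Mul(Function('d')(216, -149), Pow(Function('f')(Function('C')(4), -124), -1))) = Add(Mul(5452, Pow(Add(-7553, -2010), -1)), Mul(Mul(3, Pow(Add(89, -149), -1)), Pow(129, -1))) = Add(Mul(5452, Pow(-9563, -1)), Mul(Mul(3, Pow(-60, -1)), Rational(1, 129))) = Add(Mul(5452, Rational(-1, 9563)), Mul(Mul(3, Rational(-1, 60)), Rational(1, 129))) = Add(Rational(-5452, 9563), Mul(Rational(-1, 20), Rational(1, 129))) = Add(Rational(-5452, 9563), Rational(-1, 2580)) = Rational(-14075723, 24672540)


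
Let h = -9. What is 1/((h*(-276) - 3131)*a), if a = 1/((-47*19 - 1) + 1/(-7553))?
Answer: 6752383/4886791 ≈ 1.3818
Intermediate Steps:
a = -7553/6752383 (a = 1/((-893 - 1) - 1/7553) = 1/(-894 - 1/7553) = 1/(-6752383/7553) = -7553/6752383 ≈ -0.0011186)
1/((h*(-276) - 3131)*a) = 1/((-9*(-276) - 3131)*(-7553/6752383)) = -6752383/7553/(2484 - 3131) = -6752383/7553/(-647) = -1/647*(-6752383/7553) = 6752383/4886791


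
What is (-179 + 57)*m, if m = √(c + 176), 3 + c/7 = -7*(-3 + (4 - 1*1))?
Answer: -122*√155 ≈ -1518.9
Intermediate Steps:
c = -21 (c = -21 + 7*(-7*(-3 + (4 - 1*1))) = -21 + 7*(-7*(-3 + (4 - 1))) = -21 + 7*(-7*(-3 + 3)) = -21 + 7*(-7*0) = -21 + 7*0 = -21 + 0 = -21)
m = √155 (m = √(-21 + 176) = √155 ≈ 12.450)
(-179 + 57)*m = (-179 + 57)*√155 = -122*√155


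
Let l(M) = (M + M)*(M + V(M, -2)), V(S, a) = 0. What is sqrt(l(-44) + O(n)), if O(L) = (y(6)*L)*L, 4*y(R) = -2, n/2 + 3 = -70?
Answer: 3*I*sqrt(754) ≈ 82.377*I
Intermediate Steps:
n = -146 (n = -6 + 2*(-70) = -6 - 140 = -146)
y(R) = -1/2 (y(R) = (1/4)*(-2) = -1/2)
l(M) = 2*M**2 (l(M) = (M + M)*(M + 0) = (2*M)*M = 2*M**2)
O(L) = -L**2/2 (O(L) = (-L/2)*L = -L**2/2)
sqrt(l(-44) + O(n)) = sqrt(2*(-44)**2 - 1/2*(-146)**2) = sqrt(2*1936 - 1/2*21316) = sqrt(3872 - 10658) = sqrt(-6786) = 3*I*sqrt(754)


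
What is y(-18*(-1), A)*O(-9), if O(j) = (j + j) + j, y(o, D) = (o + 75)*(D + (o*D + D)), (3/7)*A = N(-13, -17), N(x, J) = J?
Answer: 1992060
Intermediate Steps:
A = -119/3 (A = (7/3)*(-17) = -119/3 ≈ -39.667)
y(o, D) = (75 + o)*(2*D + D*o) (y(o, D) = (75 + o)*(D + (D*o + D)) = (75 + o)*(D + (D + D*o)) = (75 + o)*(2*D + D*o))
O(j) = 3*j (O(j) = 2*j + j = 3*j)
y(-18*(-1), A)*O(-9) = (-119*(150 + (-18*(-1))**2 + 77*(-18*(-1)))/3)*(3*(-9)) = -119*(150 + 18**2 + 77*18)/3*(-27) = -119*(150 + 324 + 1386)/3*(-27) = -119/3*1860*(-27) = -73780*(-27) = 1992060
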